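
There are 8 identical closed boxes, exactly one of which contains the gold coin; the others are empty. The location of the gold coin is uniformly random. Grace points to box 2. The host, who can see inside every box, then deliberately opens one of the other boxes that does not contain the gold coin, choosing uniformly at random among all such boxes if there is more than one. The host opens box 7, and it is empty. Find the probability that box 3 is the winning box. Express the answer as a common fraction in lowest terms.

Apply Bayes' rule, conditioning on where the gold coin actually is.
If it is in any of boxes 1, 3, 4, 5, 6, and 8 (prior 1/8 each): the host has 6 equally likely choices, so probability 1/6; weight (1/8)·(1/6) = 1/48 each.
If it is in box 2 (prior 1/8): the host has 7 equally likely choices, so probability 1/7; weight (1/8)·(1/7) = 1/56.
If it is in box 7 (prior 1/8): the host opened box 7, so this case is ruled out; weight (1/8)·0 = 0.
The weights sum to 1/7.
So P(the gold coin in box 3 | the host opened box 7) = (1/48) / (1/7) = 7/48.

7/48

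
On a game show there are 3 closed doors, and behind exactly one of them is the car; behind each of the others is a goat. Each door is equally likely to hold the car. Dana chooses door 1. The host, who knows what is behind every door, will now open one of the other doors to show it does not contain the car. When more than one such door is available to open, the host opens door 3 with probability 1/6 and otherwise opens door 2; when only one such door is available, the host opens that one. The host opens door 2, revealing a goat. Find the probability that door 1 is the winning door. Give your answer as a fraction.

Consider each possible location of the car in turn.
If it is behind door 1 (prior 1/3): door 3 is available but not opened, probability 5/6; weight (1/3)·(5/6) = 5/18.
If it is behind door 2 (prior 1/3): the host opened door 2, so this case is ruled out; weight (1/3)·0 = 0.
If it is behind door 3 (prior 1/3): only door 2 is available, probability 1; weight (1/3)·1 = 1/3.
The weights sum to 11/18.
So P(the car behind door 1 | the host opened door 2) = (5/18) / (11/18) = 5/11.

5/11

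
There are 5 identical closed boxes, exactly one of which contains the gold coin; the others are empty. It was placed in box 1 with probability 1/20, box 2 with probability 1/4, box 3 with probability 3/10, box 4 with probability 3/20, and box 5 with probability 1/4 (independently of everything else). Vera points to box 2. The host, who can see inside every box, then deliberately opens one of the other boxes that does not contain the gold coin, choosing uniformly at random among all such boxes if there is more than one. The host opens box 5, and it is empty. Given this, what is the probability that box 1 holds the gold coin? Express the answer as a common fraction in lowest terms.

4/55

Condition on the true location of the gold coin.
If it is in box 1 (prior 1/20): the host has 3 equally likely choices, so probability 1/3; weight (1/20)·(1/3) = 1/60.
If it is in box 2 (prior 1/4): the host has 4 equally likely choices, so probability 1/4; weight (1/4)·(1/4) = 1/16.
If it is in box 3 (prior 3/10): the host has 3 equally likely choices, so probability 1/3; weight (3/10)·(1/3) = 1/10.
If it is in box 4 (prior 3/20): the host has 3 equally likely choices, so probability 1/3; weight (3/20)·(1/3) = 1/20.
If it is in box 5 (prior 1/4): the host opened box 5, so this case is ruled out; weight (1/4)·0 = 0.
The weights sum to 11/48.
So P(the gold coin in box 1 | the host opened box 5) = (1/60) / (11/48) = 4/55.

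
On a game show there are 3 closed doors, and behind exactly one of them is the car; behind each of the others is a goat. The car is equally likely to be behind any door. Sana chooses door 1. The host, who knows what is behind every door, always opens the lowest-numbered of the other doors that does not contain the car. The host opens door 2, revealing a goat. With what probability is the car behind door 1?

1/2

Consider each possible location of the car in turn.
If it is behind either of doors 1 and 3 (prior 1/3 each): door 2 is the lowest-numbered option available, probability 1; weight (1/3)·1 = 1/3 each.
If it is behind door 2 (prior 1/3): the host opened door 2, so this case is ruled out; weight (1/3)·0 = 0.
The weights sum to 2/3.
So P(the car behind door 1 | the host opened door 2) = (1/3) / (2/3) = 1/2.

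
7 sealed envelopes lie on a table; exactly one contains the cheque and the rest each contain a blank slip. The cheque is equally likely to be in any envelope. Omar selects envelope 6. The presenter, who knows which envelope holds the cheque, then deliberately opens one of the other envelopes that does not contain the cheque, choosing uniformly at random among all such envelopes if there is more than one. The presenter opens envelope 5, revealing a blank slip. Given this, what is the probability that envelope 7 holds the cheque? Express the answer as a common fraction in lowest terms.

6/35

Apply Bayes' rule, conditioning on where the cheque actually is.
If it is in any of envelopes 1, 2, 3, 4, and 7 (prior 1/7 each): the presenter has 5 equally likely choices, so probability 1/5; weight (1/7)·(1/5) = 1/35 each.
If it is in envelope 5 (prior 1/7): the presenter opened envelope 5, so this case is ruled out; weight (1/7)·0 = 0.
If it is in envelope 6 (prior 1/7): the presenter has 6 equally likely choices, so probability 1/6; weight (1/7)·(1/6) = 1/42.
The weights sum to 1/6.
So P(the cheque in envelope 7 | the presenter opened envelope 5) = (1/35) / (1/6) = 6/35.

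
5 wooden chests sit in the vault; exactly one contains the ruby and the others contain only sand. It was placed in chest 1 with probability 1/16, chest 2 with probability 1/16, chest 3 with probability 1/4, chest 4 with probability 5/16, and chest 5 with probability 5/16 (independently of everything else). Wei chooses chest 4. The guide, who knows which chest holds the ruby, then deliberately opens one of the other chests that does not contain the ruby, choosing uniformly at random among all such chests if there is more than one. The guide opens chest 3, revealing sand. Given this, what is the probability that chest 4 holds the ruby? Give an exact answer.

15/43

Consider each possible location of the ruby in turn.
If it is in either of chests 1 and 2 (prior 1/16 each): the guide has 3 equally likely choices, so probability 1/3; weight (1/16)·(1/3) = 1/48 each.
If it is in chest 3 (prior 1/4): the guide opened chest 3, so this case is ruled out; weight (1/4)·0 = 0.
If it is in chest 4 (prior 5/16): the guide has 4 equally likely choices, so probability 1/4; weight (5/16)·(1/4) = 5/64.
If it is in chest 5 (prior 5/16): the guide has 3 equally likely choices, so probability 1/3; weight (5/16)·(1/3) = 5/48.
The weights sum to 43/192.
So P(the ruby in chest 4 | the guide opened chest 3) = (5/64) / (43/192) = 15/43.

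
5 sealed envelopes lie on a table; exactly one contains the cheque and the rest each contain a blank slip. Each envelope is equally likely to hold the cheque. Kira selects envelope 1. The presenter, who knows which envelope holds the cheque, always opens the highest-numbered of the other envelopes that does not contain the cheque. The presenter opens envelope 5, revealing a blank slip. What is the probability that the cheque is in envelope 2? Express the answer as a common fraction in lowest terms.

Consider each possible location of the cheque in turn.
If it is in any of envelopes 1, 2, 3, and 4 (prior 1/5 each): envelope 5 is the highest-numbered option available, probability 1; weight (1/5)·1 = 1/5 each.
If it is in envelope 5 (prior 1/5): the presenter opened envelope 5, so this case is ruled out; weight (1/5)·0 = 0.
The weights sum to 4/5.
So P(the cheque in envelope 2 | the presenter opened envelope 5) = (1/5) / (4/5) = 1/4.

1/4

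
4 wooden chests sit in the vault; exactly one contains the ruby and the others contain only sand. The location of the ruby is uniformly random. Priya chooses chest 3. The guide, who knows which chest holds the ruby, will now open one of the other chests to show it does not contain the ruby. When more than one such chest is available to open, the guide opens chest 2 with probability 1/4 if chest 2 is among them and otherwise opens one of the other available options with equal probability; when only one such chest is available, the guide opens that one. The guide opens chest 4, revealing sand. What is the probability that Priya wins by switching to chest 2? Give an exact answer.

Condition on the true location of the ruby.
If it is in chest 1 (prior 1/4): chest 2 is available but not opened, probability 3/4; weight (1/4)·(3/4) = 3/16.
If it is in chest 2 (prior 1/4): chest 2 holds the prize so is unavailable; the guide chooses uniformly among the 2 others, probability 1/2; weight (1/4)·(1/2) = 1/8.
If it is in chest 3 (prior 1/4): chest 2 is available but not opened; chest 4 gets probability (1 − 1/4)/2 = 3/8; weight (1/4)·(3/8) = 3/32.
If it is in chest 4 (prior 1/4): the guide opened chest 4, so this case is ruled out; weight (1/4)·0 = 0.
The weights sum to 13/32.
So P(the ruby in chest 2 | the guide opened chest 4) = (1/8) / (13/32) = 4/13.

4/13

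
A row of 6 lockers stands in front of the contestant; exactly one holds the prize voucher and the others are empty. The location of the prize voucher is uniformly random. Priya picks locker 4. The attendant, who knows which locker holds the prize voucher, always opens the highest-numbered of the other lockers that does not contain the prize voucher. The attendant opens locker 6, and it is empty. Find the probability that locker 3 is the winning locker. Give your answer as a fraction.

Condition on the true location of the prize voucher.
If it is in any of lockers 1, 2, 3, 4, and 5 (prior 1/6 each): locker 6 is the highest-numbered option available, probability 1; weight (1/6)·1 = 1/6 each.
If it is in locker 6 (prior 1/6): the attendant opened locker 6, so this case is ruled out; weight (1/6)·0 = 0.
The weights sum to 5/6.
So P(the prize voucher in locker 3 | the attendant opened locker 6) = (1/6) / (5/6) = 1/5.

1/5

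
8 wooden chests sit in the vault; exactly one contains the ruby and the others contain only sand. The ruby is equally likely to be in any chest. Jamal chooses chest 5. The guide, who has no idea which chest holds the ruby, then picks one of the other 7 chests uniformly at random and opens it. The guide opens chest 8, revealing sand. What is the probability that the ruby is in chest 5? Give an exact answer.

Consider each possible location of the ruby in turn.
If it is in any of chests 1, 2, 3, 4, 5, 6, and 7 (prior 1/8 each): the guide picks chest 8 with probability 1/7 regardless, and it is not the prize; weight (1/8)·(1/7) = 1/56 each.
If it is in chest 8 (prior 1/8): the guide opened chest 8, so this case is ruled out; weight (1/8)·0 = 0.
The weights sum to 1/8.
So P(the ruby in chest 5 | the guide opened chest 8) = (1/56) / (1/8) = 1/7.

1/7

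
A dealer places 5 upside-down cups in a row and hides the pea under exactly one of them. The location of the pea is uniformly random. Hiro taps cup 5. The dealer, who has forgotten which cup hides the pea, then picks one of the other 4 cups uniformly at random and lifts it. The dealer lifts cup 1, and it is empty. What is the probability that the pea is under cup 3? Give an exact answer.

1/4

Condition on the true location of the pea.
If it is under cup 1 (prior 1/5): the dealer opened cup 1, so this case is ruled out; weight (1/5)·0 = 0.
If it is under any of cups 2, 3, 4, and 5 (prior 1/5 each): the dealer picks cup 1 with probability 1/4 regardless, and it is not the prize; weight (1/5)·(1/4) = 1/20 each.
The weights sum to 1/5.
So P(the pea under cup 3 | the dealer opened cup 1) = (1/20) / (1/5) = 1/4.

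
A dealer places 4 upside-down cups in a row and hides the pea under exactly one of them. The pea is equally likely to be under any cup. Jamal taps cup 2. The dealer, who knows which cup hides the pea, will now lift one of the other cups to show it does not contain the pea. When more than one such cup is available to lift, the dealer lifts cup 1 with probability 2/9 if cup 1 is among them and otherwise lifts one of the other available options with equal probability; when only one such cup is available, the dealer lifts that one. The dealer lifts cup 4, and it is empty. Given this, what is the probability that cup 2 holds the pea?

7/30

Apply Bayes' rule, conditioning on where the pea actually is.
If it is under cup 1 (prior 1/4): cup 1 holds the prize so is unavailable; the dealer chooses uniformly among the 2 others, probability 1/2; weight (1/4)·(1/2) = 1/8.
If it is under cup 2 (prior 1/4): cup 1 is available but not opened; cup 4 gets probability (1 − 2/9)/2 = 7/18; weight (1/4)·(7/18) = 7/72.
If it is under cup 3 (prior 1/4): cup 1 is available but not opened, probability 7/9; weight (1/4)·(7/9) = 7/36.
If it is under cup 4 (prior 1/4): the dealer opened cup 4, so this case is ruled out; weight (1/4)·0 = 0.
The weights sum to 5/12.
So P(the pea under cup 2 | the dealer opened cup 4) = (7/72) / (5/12) = 7/30.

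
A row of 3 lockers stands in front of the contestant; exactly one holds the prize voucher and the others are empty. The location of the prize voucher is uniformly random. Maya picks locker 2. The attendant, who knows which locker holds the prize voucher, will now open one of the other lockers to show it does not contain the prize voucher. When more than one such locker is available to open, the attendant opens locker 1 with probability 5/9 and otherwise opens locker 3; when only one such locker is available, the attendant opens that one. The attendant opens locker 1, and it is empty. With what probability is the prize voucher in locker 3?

9/14

Consider each possible location of the prize voucher in turn.
If it is in locker 1 (prior 1/3): the attendant opened locker 1, so this case is ruled out; weight (1/3)·0 = 0.
If it is in locker 2 (prior 1/3): locker 1 is available, opened with probability 5/9; weight (1/3)·(5/9) = 5/27.
If it is in locker 3 (prior 1/3): only locker 1 is available, probability 1; weight (1/3)·1 = 1/3.
The weights sum to 14/27.
So P(the prize voucher in locker 3 | the attendant opened locker 1) = (1/3) / (14/27) = 9/14.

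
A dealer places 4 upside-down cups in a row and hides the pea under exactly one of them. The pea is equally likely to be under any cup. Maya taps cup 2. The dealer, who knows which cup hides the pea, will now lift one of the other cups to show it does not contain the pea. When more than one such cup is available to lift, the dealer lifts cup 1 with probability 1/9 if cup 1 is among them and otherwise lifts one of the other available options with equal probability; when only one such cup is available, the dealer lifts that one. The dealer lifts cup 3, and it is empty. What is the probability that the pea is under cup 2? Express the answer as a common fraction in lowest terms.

Apply Bayes' rule, conditioning on where the pea actually is.
If it is under cup 1 (prior 1/4): cup 1 holds the prize so is unavailable; the dealer chooses uniformly among the 2 others, probability 1/2; weight (1/4)·(1/2) = 1/8.
If it is under cup 2 (prior 1/4): cup 1 is available but not opened; cup 3 gets probability (1 − 1/9)/2 = 4/9; weight (1/4)·(4/9) = 1/9.
If it is under cup 3 (prior 1/4): the dealer opened cup 3, so this case is ruled out; weight (1/4)·0 = 0.
If it is under cup 4 (prior 1/4): cup 1 is available but not opened, probability 8/9; weight (1/4)·(8/9) = 2/9.
The weights sum to 11/24.
So P(the pea under cup 2 | the dealer opened cup 3) = (1/9) / (11/24) = 8/33.

8/33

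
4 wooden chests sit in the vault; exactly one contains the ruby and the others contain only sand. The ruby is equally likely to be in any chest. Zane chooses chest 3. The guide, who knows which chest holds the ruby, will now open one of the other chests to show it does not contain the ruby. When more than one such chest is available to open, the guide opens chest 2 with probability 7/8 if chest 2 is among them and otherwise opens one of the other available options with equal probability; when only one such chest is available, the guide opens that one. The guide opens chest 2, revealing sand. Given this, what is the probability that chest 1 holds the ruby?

1/3

Apply Bayes' rule, conditioning on where the ruby actually is.
If it is in any of chests 1, 3, and 4 (prior 1/4 each): chest 2 is available, opened with probability 7/8; weight (1/4)·(7/8) = 7/32 each.
If it is in chest 2 (prior 1/4): the guide opened chest 2, so this case is ruled out; weight (1/4)·0 = 0.
The weights sum to 21/32.
So P(the ruby in chest 1 | the guide opened chest 2) = (7/32) / (21/32) = 1/3.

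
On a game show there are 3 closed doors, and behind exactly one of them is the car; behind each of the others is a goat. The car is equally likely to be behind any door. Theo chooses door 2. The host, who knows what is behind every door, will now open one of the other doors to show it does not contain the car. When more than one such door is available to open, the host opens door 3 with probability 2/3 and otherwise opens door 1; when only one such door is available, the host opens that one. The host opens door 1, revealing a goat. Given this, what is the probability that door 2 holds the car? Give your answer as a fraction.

1/4

Consider each possible location of the car in turn.
If it is behind door 1 (prior 1/3): the host opened door 1, so this case is ruled out; weight (1/3)·0 = 0.
If it is behind door 2 (prior 1/3): door 3 is available but not opened, probability 1/3; weight (1/3)·(1/3) = 1/9.
If it is behind door 3 (prior 1/3): only door 1 is available, probability 1; weight (1/3)·1 = 1/3.
The weights sum to 4/9.
So P(the car behind door 2 | the host opened door 1) = (1/9) / (4/9) = 1/4.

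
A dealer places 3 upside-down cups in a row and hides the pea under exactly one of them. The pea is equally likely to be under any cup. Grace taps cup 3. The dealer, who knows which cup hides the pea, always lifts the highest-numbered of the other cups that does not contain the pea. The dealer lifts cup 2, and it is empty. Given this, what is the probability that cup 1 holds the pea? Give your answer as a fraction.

1/2

Apply Bayes' rule, conditioning on where the pea actually is.
If it is under either of cups 1 and 3 (prior 1/3 each): cup 2 is the highest-numbered option available, probability 1; weight (1/3)·1 = 1/3 each.
If it is under cup 2 (prior 1/3): the dealer opened cup 2, so this case is ruled out; weight (1/3)·0 = 0.
The weights sum to 2/3.
So P(the pea under cup 1 | the dealer opened cup 2) = (1/3) / (2/3) = 1/2.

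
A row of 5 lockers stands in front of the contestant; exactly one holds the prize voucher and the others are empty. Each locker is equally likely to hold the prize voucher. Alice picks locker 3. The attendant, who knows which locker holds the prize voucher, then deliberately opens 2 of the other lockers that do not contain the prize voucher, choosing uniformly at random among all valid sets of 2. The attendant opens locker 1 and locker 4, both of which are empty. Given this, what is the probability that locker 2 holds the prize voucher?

2/5

Apply Bayes' rule, conditioning on where the prize voucher actually is.
If it is in either of lockers 1 and 4 (prior 1/5 each): that locker was opened and seen not to hold the prize — ruled out; weight (1/5)·0 = 0 each.
If it is in either of lockers 2 and 5 (prior 1/5 each): the attendant has 3 equally likely choices, so probability 1/3; weight (1/5)·(1/3) = 1/15 each.
If it is in locker 3 (prior 1/5): the attendant has 6 equally likely choices, so probability 1/6; weight (1/5)·(1/6) = 1/30.
The weights sum to 1/6.
So P(the prize voucher in locker 2 | the attendant opened locker 1 and locker 4) = (1/15) / (1/6) = 2/5.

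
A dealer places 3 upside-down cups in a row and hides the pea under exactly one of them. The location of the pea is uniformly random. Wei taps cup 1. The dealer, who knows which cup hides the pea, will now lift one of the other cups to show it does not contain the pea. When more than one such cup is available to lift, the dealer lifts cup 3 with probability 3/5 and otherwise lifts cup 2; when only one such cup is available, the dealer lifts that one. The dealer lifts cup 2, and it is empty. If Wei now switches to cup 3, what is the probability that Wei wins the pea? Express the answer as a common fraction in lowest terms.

Consider each possible location of the pea in turn.
If it is under cup 1 (prior 1/3): cup 3 is available but not opened, probability 2/5; weight (1/3)·(2/5) = 2/15.
If it is under cup 2 (prior 1/3): the dealer opened cup 2, so this case is ruled out; weight (1/3)·0 = 0.
If it is under cup 3 (prior 1/3): only cup 2 is available, probability 1; weight (1/3)·1 = 1/3.
The weights sum to 7/15.
So P(the pea under cup 3 | the dealer opened cup 2) = (1/3) / (7/15) = 5/7.

5/7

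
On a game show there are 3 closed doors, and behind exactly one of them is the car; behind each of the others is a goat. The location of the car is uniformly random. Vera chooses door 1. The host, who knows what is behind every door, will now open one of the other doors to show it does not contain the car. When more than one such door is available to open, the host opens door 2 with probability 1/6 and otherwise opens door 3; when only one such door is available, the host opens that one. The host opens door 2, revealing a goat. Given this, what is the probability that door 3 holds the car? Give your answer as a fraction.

6/7

Condition on the true location of the car.
If it is behind door 1 (prior 1/3): door 2 is available, opened with probability 1/6; weight (1/3)·(1/6) = 1/18.
If it is behind door 2 (prior 1/3): the host opened door 2, so this case is ruled out; weight (1/3)·0 = 0.
If it is behind door 3 (prior 1/3): only door 2 is available, probability 1; weight (1/3)·1 = 1/3.
The weights sum to 7/18.
So P(the car behind door 3 | the host opened door 2) = (1/3) / (7/18) = 6/7.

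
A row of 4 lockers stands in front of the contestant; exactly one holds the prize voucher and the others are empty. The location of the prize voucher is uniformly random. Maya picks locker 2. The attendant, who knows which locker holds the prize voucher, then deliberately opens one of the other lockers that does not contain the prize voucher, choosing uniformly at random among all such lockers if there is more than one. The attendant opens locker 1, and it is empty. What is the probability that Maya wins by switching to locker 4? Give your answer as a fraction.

Apply Bayes' rule, conditioning on where the prize voucher actually is.
If it is in locker 1 (prior 1/4): the attendant opened locker 1, so this case is ruled out; weight (1/4)·0 = 0.
If it is in locker 2 (prior 1/4): the attendant has 3 equally likely choices, so probability 1/3; weight (1/4)·(1/3) = 1/12.
If it is in either of lockers 3 and 4 (prior 1/4 each): the attendant has 2 equally likely choices, so probability 1/2; weight (1/4)·(1/2) = 1/8 each.
The weights sum to 1/3.
So P(the prize voucher in locker 4 | the attendant opened locker 1) = (1/8) / (1/3) = 3/8.

3/8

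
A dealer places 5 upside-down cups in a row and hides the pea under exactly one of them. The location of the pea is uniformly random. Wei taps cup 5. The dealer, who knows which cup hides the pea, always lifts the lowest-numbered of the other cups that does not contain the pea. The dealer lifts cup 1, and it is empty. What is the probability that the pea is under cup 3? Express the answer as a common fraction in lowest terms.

Condition on the true location of the pea.
If it is under cup 1 (prior 1/5): the dealer opened cup 1, so this case is ruled out; weight (1/5)·0 = 0.
If it is under any of cups 2, 3, 4, and 5 (prior 1/5 each): cup 1 is the lowest-numbered option available, probability 1; weight (1/5)·1 = 1/5 each.
The weights sum to 4/5.
So P(the pea under cup 3 | the dealer opened cup 1) = (1/5) / (4/5) = 1/4.

1/4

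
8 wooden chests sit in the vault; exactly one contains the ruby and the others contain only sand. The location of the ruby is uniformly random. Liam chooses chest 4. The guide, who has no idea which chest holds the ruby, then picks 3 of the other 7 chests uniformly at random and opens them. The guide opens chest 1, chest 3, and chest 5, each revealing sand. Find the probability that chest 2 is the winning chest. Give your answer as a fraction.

1/5

Apply Bayes' rule, conditioning on where the ruby actually is.
If it is in any of chests 1, 3, and 5 (prior 1/8 each): that chest was opened and seen not to hold the prize — ruled out; weight (1/8)·0 = 0 each.
If it is in any of chests 2, 4, 6, 7, and 8 (prior 1/8 each): the guide picks exactly this set with probability 1/35 regardless, and none is the prize; weight (1/8)·(1/35) = 1/280 each.
The weights sum to 1/56.
So P(the ruby in chest 2 | the guide opened chest 1, chest 3, and chest 5) = (1/280) / (1/56) = 1/5.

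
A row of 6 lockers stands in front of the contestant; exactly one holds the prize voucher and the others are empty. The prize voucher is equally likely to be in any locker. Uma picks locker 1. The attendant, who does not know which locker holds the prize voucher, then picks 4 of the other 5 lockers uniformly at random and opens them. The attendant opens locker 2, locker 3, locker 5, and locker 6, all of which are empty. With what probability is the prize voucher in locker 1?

Apply Bayes' rule, conditioning on where the prize voucher actually is.
If it is in either of lockers 1 and 4 (prior 1/6 each): the attendant picks exactly this set with probability 1/5 regardless, and none is the prize; weight (1/6)·(1/5) = 1/30 each.
If it is in any of lockers 2, 3, 5, and 6 (prior 1/6 each): that locker was opened and seen not to hold the prize — ruled out; weight (1/6)·0 = 0 each.
The weights sum to 1/15.
So P(the prize voucher in locker 1 | the attendant opened locker 2, locker 3, locker 5, and locker 6) = (1/30) / (1/15) = 1/2.

1/2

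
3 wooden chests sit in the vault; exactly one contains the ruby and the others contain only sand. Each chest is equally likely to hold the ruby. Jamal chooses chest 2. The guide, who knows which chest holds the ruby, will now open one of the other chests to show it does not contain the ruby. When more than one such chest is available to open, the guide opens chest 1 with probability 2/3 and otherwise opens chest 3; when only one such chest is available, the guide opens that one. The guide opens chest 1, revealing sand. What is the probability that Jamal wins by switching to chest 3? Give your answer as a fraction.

Condition on the true location of the ruby.
If it is in chest 1 (prior 1/3): the guide opened chest 1, so this case is ruled out; weight (1/3)·0 = 0.
If it is in chest 2 (prior 1/3): chest 1 is available, opened with probability 2/3; weight (1/3)·(2/3) = 2/9.
If it is in chest 3 (prior 1/3): only chest 1 is available, probability 1; weight (1/3)·1 = 1/3.
The weights sum to 5/9.
So P(the ruby in chest 3 | the guide opened chest 1) = (1/3) / (5/9) = 3/5.

3/5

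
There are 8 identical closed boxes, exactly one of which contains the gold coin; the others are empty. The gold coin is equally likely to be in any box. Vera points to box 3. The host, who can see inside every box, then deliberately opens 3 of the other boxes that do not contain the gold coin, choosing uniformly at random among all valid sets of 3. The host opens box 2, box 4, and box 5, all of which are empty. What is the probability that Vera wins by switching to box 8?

7/32

Condition on the true location of the gold coin.
If it is in any of boxes 1, 6, 7, and 8 (prior 1/8 each): the host has 20 equally likely choices, so probability 1/20; weight (1/8)·(1/20) = 1/160 each.
If it is in any of boxes 2, 4, and 5 (prior 1/8 each): that box was opened and seen not to hold the prize — ruled out; weight (1/8)·0 = 0 each.
If it is in box 3 (prior 1/8): the host has 35 equally likely choices, so probability 1/35; weight (1/8)·(1/35) = 1/280.
The weights sum to 1/35.
So P(the gold coin in box 8 | the host opened box 2, box 4, and box 5) = (1/160) / (1/35) = 7/32.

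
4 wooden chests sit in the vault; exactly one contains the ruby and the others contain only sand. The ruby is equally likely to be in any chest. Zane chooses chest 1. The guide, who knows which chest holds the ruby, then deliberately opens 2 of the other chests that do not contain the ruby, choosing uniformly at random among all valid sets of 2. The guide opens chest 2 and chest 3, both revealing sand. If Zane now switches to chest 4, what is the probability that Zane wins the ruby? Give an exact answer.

Apply Bayes' rule, conditioning on where the ruby actually is.
If it is in chest 1 (prior 1/4): the guide has 3 equally likely choices, so probability 1/3; weight (1/4)·(1/3) = 1/12.
If it is in either of chests 2 and 3 (prior 1/4 each): that chest was opened and seen not to hold the prize — ruled out; weight (1/4)·0 = 0 each.
If it is in chest 4 (prior 1/4): the guide has no choice, probability 1; weight (1/4)·1 = 1/4.
The weights sum to 1/3.
So P(the ruby in chest 4 | the guide opened chest 2 and chest 3) = (1/4) / (1/3) = 3/4.

3/4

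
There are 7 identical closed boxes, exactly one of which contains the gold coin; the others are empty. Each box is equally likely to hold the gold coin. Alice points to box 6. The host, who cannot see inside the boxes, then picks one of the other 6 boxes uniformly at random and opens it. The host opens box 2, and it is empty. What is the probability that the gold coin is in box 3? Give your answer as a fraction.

1/6

Because the host chose which box to open without knowing where the gold coin is, the choice is independent of the prize location. Learning that box 2 does not hold the gold coin simply rules out that one location and leaves the remaining 6 boxes still equally likely by symmetry.
So P(the gold coin in box 3) = 1/6.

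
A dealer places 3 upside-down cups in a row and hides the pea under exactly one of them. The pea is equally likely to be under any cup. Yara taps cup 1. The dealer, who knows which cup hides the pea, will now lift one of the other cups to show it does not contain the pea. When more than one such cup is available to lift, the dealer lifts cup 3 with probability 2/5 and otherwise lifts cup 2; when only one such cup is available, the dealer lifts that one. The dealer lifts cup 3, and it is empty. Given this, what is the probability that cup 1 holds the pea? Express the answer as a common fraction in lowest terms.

Apply Bayes' rule, conditioning on where the pea actually is.
If it is under cup 1 (prior 1/3): cup 3 is available, opened with probability 2/5; weight (1/3)·(2/5) = 2/15.
If it is under cup 2 (prior 1/3): only cup 3 is available, probability 1; weight (1/3)·1 = 1/3.
If it is under cup 3 (prior 1/3): the dealer opened cup 3, so this case is ruled out; weight (1/3)·0 = 0.
The weights sum to 7/15.
So P(the pea under cup 1 | the dealer opened cup 3) = (2/15) / (7/15) = 2/7.

2/7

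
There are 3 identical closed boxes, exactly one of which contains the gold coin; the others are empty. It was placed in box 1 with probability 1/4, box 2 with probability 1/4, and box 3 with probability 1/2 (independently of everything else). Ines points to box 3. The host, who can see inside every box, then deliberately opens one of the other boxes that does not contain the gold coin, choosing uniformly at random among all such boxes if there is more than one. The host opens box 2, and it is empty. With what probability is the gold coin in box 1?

Consider each possible location of the gold coin in turn.
If it is in box 1 (prior 1/4): the host has no choice, probability 1; weight (1/4)·1 = 1/4.
If it is in box 2 (prior 1/4): the host opened box 2, so this case is ruled out; weight (1/4)·0 = 0.
If it is in box 3 (prior 1/2): the host has 2 equally likely choices, so probability 1/2; weight (1/2)·(1/2) = 1/4.
The weights sum to 1/2.
So P(the gold coin in box 1 | the host opened box 2) = (1/4) / (1/2) = 1/2.

1/2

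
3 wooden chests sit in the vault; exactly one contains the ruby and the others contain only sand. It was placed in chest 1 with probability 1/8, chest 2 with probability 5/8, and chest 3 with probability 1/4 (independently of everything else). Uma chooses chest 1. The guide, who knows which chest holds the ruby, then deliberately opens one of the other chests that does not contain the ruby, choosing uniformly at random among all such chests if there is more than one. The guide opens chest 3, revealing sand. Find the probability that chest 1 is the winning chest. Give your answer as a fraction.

1/11

Apply Bayes' rule, conditioning on where the ruby actually is.
If it is in chest 1 (prior 1/8): the guide has 2 equally likely choices, so probability 1/2; weight (1/8)·(1/2) = 1/16.
If it is in chest 2 (prior 5/8): the guide has no choice, probability 1; weight (5/8)·1 = 5/8.
If it is in chest 3 (prior 1/4): the guide opened chest 3, so this case is ruled out; weight (1/4)·0 = 0.
The weights sum to 11/16.
So P(the ruby in chest 1 | the guide opened chest 3) = (1/16) / (11/16) = 1/11.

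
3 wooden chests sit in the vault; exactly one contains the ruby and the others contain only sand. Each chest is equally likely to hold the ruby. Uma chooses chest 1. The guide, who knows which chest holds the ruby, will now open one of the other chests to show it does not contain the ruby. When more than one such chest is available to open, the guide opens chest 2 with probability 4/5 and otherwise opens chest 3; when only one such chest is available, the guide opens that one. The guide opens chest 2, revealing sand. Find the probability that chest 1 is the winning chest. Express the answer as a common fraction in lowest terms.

Apply Bayes' rule, conditioning on where the ruby actually is.
If it is in chest 1 (prior 1/3): chest 2 is available, opened with probability 4/5; weight (1/3)·(4/5) = 4/15.
If it is in chest 2 (prior 1/3): the guide opened chest 2, so this case is ruled out; weight (1/3)·0 = 0.
If it is in chest 3 (prior 1/3): only chest 2 is available, probability 1; weight (1/3)·1 = 1/3.
The weights sum to 3/5.
So P(the ruby in chest 1 | the guide opened chest 2) = (4/15) / (3/5) = 4/9.

4/9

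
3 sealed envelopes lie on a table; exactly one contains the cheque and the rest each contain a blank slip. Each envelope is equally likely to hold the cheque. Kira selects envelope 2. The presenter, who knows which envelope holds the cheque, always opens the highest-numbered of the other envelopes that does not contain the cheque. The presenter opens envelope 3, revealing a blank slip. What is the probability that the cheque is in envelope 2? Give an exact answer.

Consider each possible location of the cheque in turn.
If it is in either of envelopes 1 and 2 (prior 1/3 each): envelope 3 is the highest-numbered option available, probability 1; weight (1/3)·1 = 1/3 each.
If it is in envelope 3 (prior 1/3): the presenter opened envelope 3, so this case is ruled out; weight (1/3)·0 = 0.
The weights sum to 2/3.
So P(the cheque in envelope 2 | the presenter opened envelope 3) = (1/3) / (2/3) = 1/2.

1/2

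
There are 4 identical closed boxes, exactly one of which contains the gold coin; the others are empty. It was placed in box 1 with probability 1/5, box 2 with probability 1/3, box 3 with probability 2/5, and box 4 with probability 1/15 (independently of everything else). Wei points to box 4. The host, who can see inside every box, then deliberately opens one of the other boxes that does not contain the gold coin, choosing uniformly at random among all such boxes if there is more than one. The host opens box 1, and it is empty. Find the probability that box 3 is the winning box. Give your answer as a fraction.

18/35

Consider each possible location of the gold coin in turn.
If it is in box 1 (prior 1/5): the host opened box 1, so this case is ruled out; weight (1/5)·0 = 0.
If it is in box 2 (prior 1/3): the host has 2 equally likely choices, so probability 1/2; weight (1/3)·(1/2) = 1/6.
If it is in box 3 (prior 2/5): the host has 2 equally likely choices, so probability 1/2; weight (2/5)·(1/2) = 1/5.
If it is in box 4 (prior 1/15): the host has 3 equally likely choices, so probability 1/3; weight (1/15)·(1/3) = 1/45.
The weights sum to 7/18.
So P(the gold coin in box 3 | the host opened box 1) = (1/5) / (7/18) = 18/35.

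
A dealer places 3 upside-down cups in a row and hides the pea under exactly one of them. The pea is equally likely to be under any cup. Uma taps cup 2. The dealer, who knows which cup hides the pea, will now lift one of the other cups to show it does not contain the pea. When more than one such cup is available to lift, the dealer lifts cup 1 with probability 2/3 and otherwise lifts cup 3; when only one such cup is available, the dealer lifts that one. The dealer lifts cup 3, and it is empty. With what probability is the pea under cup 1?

3/4

Apply Bayes' rule, conditioning on where the pea actually is.
If it is under cup 1 (prior 1/3): only cup 3 is available, probability 1; weight (1/3)·1 = 1/3.
If it is under cup 2 (prior 1/3): cup 1 is available but not opened, probability 1/3; weight (1/3)·(1/3) = 1/9.
If it is under cup 3 (prior 1/3): the dealer opened cup 3, so this case is ruled out; weight (1/3)·0 = 0.
The weights sum to 4/9.
So P(the pea under cup 1 | the dealer opened cup 3) = (1/3) / (4/9) = 3/4.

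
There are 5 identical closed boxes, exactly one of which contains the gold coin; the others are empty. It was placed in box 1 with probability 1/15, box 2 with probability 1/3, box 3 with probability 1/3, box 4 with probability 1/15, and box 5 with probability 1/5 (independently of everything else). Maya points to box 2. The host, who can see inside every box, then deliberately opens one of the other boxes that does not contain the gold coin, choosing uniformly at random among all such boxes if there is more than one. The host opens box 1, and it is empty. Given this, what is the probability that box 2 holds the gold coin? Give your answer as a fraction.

Condition on the true location of the gold coin.
If it is in box 1 (prior 1/15): the host opened box 1, so this case is ruled out; weight (1/15)·0 = 0.
If it is in box 2 (prior 1/3): the host has 4 equally likely choices, so probability 1/4; weight (1/3)·(1/4) = 1/12.
If it is in box 3 (prior 1/3): the host has 3 equally likely choices, so probability 1/3; weight (1/3)·(1/3) = 1/9.
If it is in box 4 (prior 1/15): the host has 3 equally likely choices, so probability 1/3; weight (1/15)·(1/3) = 1/45.
If it is in box 5 (prior 1/5): the host has 3 equally likely choices, so probability 1/3; weight (1/5)·(1/3) = 1/15.
The weights sum to 17/60.
So P(the gold coin in box 2 | the host opened box 1) = (1/12) / (17/60) = 5/17.

5/17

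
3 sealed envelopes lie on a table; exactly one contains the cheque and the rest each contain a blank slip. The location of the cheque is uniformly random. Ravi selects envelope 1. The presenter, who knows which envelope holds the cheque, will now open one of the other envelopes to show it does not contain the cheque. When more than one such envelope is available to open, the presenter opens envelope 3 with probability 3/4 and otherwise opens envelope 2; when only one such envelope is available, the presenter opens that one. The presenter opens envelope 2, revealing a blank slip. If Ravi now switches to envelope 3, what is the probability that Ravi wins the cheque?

4/5

Condition on the true location of the cheque.
If it is in envelope 1 (prior 1/3): envelope 3 is available but not opened, probability 1/4; weight (1/3)·(1/4) = 1/12.
If it is in envelope 2 (prior 1/3): the presenter opened envelope 2, so this case is ruled out; weight (1/3)·0 = 0.
If it is in envelope 3 (prior 1/3): only envelope 2 is available, probability 1; weight (1/3)·1 = 1/3.
The weights sum to 5/12.
So P(the cheque in envelope 3 | the presenter opened envelope 2) = (1/3) / (5/12) = 4/5.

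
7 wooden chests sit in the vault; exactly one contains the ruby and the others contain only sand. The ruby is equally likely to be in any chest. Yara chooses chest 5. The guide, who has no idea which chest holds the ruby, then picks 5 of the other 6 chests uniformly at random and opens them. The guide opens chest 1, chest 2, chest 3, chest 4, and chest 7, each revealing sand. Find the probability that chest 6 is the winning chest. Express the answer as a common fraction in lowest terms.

1/2

Condition on the true location of the ruby.
If it is in any of chests 1, 2, 3, 4, and 7 (prior 1/7 each): that chest was opened and seen not to hold the prize — ruled out; weight (1/7)·0 = 0 each.
If it is in either of chests 5 and 6 (prior 1/7 each): the guide picks exactly this set with probability 1/6 regardless, and none is the prize; weight (1/7)·(1/6) = 1/42 each.
The weights sum to 1/21.
So P(the ruby in chest 6 | the guide opened chest 1, chest 2, chest 3, chest 4, and chest 7) = (1/42) / (1/21) = 1/2.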